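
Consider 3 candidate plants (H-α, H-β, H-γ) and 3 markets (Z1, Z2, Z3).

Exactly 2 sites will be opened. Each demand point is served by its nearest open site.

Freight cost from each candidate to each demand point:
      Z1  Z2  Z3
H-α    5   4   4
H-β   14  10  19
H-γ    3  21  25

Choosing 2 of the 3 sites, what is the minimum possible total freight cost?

Open {H-α, H-γ}.
  Z1→H-γ 3, Z2→H-α 4, Z3→H-α 4  ⇒ total 11.
Compare {H-α, H-β}: total 13.
Compare {H-β, H-γ}: total 32.

11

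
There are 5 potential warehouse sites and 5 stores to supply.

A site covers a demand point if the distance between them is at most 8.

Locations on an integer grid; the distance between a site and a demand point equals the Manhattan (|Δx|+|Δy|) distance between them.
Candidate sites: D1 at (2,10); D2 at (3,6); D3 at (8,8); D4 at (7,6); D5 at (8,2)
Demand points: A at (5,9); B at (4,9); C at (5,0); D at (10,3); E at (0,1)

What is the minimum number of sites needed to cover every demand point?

Coverage sets (demand points within 8 of each site):
  D1: {A, B}
  D2: {A, B, C, E}
  D3: {A, B, D}
  D4: {A, B, C, D}
  D5: {C, D}
No single site covers all 5 demand points.
But {D2, D3} covers everything, so the minimum is 2.

2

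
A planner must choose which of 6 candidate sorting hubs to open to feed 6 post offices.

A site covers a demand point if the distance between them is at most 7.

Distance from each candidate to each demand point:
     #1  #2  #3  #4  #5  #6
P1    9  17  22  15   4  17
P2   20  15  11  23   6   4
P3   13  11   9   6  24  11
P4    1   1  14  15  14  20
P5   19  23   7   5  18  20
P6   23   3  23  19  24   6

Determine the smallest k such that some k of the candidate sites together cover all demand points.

3

Coverage sets (demand points within 7 of each site):
  P1: {#5}
  P2: {#5, #6}
  P3: {#4}
  P4: {#1, #2}
  P5: {#3, #4}
  P6: {#2, #6}
No 2 sites suffice: every size-2 union leaves at least one demand point uncovered.
But {P2, P4, P5} covers everything, so the minimum is 3.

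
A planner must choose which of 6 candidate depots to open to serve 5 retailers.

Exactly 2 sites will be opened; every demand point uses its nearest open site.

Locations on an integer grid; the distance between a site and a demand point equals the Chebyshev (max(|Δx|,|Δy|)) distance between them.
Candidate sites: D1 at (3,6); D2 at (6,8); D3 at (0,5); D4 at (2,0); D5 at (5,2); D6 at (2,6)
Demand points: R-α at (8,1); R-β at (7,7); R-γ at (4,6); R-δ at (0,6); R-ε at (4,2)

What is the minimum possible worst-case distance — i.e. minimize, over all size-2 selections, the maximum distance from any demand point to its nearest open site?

4

Open {D1, D5}.
  Farthest demand point is R-β at distance 4 (to D1); all others are ≤ 4.
With {D1, D2} the worst case is 5.
With {D1, D3} the worst case is 5.
No size-2 selection achieves below 4.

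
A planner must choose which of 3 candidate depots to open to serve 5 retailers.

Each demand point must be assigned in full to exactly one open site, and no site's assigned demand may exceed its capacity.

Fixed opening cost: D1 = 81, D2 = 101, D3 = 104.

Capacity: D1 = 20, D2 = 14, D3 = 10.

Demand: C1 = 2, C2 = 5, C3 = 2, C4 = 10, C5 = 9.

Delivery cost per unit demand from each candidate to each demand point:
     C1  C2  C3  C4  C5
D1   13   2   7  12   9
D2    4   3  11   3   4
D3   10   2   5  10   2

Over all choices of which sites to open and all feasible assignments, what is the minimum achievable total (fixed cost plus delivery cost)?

Open {D1, D2}; cheapest assignment that respects the capacities:
  D1 (cap 20, load 16): C2, C3, C5 — cost 5×2 + 2×7 + 9×9 = 105
  D2 (cap 14, load 12): C1, C4 — cost 2×4 + 10×3 = 38
  Shipping 143, fixed 182 → total 325.
  Any other capacity-feasible assignment to {D1, D2} ships for at least 143.
Compare {D1, D2, D3}: its best feasible assignment gives total 366.
Compare {D1, D3}: its best feasible assignment gives total 373.
Every other set of open sites that can feasibly serve all demand totals ≥ 366 even under its best assignment. Minimum: 325.

325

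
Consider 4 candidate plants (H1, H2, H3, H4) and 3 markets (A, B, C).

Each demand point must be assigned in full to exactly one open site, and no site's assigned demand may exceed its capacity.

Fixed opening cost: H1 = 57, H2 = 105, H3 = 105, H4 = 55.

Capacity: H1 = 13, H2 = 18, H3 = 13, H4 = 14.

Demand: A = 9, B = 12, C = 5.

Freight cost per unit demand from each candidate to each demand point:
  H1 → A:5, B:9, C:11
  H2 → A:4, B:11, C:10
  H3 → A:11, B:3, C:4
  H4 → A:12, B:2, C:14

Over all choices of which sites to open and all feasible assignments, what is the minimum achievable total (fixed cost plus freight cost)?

Open {H2, H4}; cheapest assignment that respects the capacities:
  H2 (cap 18, load 14): A, C — cost 9×4 + 5×10 = 86
  H4 (cap 14, load 12): B — cost 12×2 = 24
  Shipping 110, fixed 160 → total 270.
  Any other capacity-feasible assignment to {H2, H4} ships for at least 110.
Compare {H1, H3, H4}: its best feasible assignment gives total 306.
Compare {H1, H2, H4}: its best feasible assignment gives total 327.
Every other set of open sites that can feasibly serve all demand totals ≥ 306 even under its best assignment. Minimum: 270.

270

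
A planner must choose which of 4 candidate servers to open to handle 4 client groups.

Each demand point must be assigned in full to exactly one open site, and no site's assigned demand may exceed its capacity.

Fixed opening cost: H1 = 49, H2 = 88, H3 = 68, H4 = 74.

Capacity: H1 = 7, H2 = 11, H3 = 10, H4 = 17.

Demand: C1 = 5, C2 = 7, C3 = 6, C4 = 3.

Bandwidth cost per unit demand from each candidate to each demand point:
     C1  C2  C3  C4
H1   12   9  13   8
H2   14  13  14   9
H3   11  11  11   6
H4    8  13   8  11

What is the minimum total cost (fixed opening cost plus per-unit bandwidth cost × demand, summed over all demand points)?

307

Open {H1, H4}; cheapest assignment that respects the capacities:
  H1 (cap 7, load 7): C2 — cost 7×9 = 63
  H4 (cap 17, load 14): C1, C3, C4 — cost 5×8 + 6×8 + 3×11 = 121
  Shipping 184, fixed 123 → total 307.
  Any other capacity-feasible assignment to {H1, H4} ships for at least 184.
Compare {H3, H4}: its best feasible assignment gives total 325.
Compare {H1, H3, H4}: its best feasible assignment gives total 360.
Every other set of open sites that can feasibly serve all demand totals ≥ 325 even under its best assignment. Minimum: 307.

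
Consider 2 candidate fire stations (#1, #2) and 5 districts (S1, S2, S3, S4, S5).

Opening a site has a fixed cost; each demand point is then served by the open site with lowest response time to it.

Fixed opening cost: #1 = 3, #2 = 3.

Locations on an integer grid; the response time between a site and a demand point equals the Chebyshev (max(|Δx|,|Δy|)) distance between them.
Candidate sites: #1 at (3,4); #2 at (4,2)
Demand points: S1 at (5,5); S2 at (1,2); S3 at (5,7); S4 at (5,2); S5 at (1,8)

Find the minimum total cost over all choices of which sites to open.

16

Open {#1}: assign each demand point to its cheapest open site.
  S1→#1 2, S2→#1 2, S3→#1 3, S4→#1 2, S5→#1 4
  response time 13, fixed 3 → total 16.
Compare {#1, #2}: response time 12 + fixed 6 = 18.
Compare {#2}: response time 18 + fixed 3 = 21.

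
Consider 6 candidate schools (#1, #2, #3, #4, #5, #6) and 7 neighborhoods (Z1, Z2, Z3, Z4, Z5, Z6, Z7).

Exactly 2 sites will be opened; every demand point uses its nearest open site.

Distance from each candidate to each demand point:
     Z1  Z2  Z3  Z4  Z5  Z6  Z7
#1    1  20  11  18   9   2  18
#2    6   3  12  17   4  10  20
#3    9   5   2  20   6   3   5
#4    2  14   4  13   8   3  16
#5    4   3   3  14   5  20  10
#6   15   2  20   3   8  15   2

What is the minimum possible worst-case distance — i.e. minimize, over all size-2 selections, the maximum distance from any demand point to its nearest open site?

Open {#4, #6}.
  Farthest demand point is Z5 at distance 8 (to #4); all others are ≤ 8.
With {#3, #6} the worst case is 9.
With {#1, #6} the worst case is 11.
No size-2 selection achieves below 8.

8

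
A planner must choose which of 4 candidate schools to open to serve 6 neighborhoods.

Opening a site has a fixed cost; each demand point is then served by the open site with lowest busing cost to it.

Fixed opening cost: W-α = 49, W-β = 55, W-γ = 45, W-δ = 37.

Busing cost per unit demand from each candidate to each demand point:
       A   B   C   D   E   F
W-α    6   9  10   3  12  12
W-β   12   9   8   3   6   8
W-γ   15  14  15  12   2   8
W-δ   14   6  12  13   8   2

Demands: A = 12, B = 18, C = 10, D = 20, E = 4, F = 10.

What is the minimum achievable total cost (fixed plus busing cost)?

478

Open {W-α, W-δ}: assign each demand point to its cheapest open site.
  A→W-α 12×6=72, B→W-δ 18×6=108, C→W-α 10×10=100, D→W-α 20×3=60, E→W-δ 4×8=32, F→W-δ 10×2=20
  busing cost 392, fixed 86 → total 478.
Compare {W-α, W-γ, W-δ}: busing cost 368 + fixed 131 = 499.
Compare {W-α, W-β, W-δ}: busing cost 364 + fixed 141 = 505.
Compare {W-β, W-δ}: busing cost 436 + fixed 92 = 528.
All other subsets cost ≥ 499. Minimum total cost: 478.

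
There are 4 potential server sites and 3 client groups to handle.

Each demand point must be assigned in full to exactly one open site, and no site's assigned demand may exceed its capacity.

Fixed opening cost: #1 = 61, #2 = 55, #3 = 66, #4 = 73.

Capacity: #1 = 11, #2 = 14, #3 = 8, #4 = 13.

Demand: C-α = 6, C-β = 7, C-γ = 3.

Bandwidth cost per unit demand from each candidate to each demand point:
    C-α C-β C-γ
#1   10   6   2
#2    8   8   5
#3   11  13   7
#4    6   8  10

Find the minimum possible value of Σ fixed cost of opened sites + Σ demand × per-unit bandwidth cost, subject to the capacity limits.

Open {#1, #2}; cheapest assignment that respects the capacities:
  #1 (cap 11, load 10): C-β, C-γ — cost 7×6 + 3×2 = 48
  #2 (cap 14, load 6): C-α — cost 6×8 = 48
  Shipping 96, fixed 116 → total 212.
  Any other capacity-feasible assignment to {#1, #2} ships for at least 96.
Compare {#1, #4}: its best feasible assignment gives total 218.
Compare {#2, #4}: its best feasible assignment gives total 235.
Every other set of open sites that can feasibly serve all demand totals ≥ 218 even under its best assignment. Minimum: 212.

212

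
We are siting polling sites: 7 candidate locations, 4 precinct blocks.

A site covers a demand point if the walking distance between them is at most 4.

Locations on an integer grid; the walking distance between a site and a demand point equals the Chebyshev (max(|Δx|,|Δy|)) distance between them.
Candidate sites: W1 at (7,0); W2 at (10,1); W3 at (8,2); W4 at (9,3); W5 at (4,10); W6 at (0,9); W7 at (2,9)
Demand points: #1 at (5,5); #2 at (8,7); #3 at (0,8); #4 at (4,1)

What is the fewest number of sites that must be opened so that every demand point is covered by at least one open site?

Coverage sets (demand points within 4 of each site):
  W1: {#4}
  W2: {}
  W3: {#1, #4}
  W4: {#1, #2}
  W5: {#2, #3}
  W6: {#3}
  W7: {#1, #3}
No single site covers all 4 demand points.
But {W3, W5} covers everything, so the minimum is 2.

2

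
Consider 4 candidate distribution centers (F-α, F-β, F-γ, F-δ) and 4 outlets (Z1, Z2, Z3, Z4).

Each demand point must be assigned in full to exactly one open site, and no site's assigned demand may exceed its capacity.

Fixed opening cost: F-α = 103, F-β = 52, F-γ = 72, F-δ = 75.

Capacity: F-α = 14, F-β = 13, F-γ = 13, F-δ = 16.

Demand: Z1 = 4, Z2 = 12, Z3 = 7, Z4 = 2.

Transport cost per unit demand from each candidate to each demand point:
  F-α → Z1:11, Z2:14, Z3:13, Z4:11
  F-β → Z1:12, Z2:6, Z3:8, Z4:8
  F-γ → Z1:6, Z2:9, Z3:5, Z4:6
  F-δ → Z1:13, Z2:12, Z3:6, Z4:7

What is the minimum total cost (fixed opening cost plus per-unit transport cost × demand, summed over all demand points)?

Open {F-β, F-γ}; cheapest assignment that respects the capacities:
  F-β (cap 13, load 12): Z2 — cost 12×6 = 72
  F-γ (cap 13, load 13): Z1, Z3, Z4 — cost 4×6 + 7×5 + 2×6 = 71
  Shipping 143, fixed 124 → total 267.
  Any other capacity-feasible assignment to {F-β, F-γ} ships for at least 143.
Compare {F-β, F-δ}: its best feasible assignment gives total 307.
Compare {F-β, F-γ, F-δ}: its best feasible assignment gives total 342.
Every other set of open sites that can feasibly serve all demand totals ≥ 307 even under its best assignment. Minimum: 267.

267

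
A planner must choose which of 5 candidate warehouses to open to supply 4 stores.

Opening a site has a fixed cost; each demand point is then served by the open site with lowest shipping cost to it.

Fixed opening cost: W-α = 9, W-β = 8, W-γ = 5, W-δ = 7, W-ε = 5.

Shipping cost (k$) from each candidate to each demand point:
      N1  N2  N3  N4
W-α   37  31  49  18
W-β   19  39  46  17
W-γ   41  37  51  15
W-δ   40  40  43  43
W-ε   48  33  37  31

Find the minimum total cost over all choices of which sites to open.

119

Open {W-β, W-ε}: assign each demand point to its cheapest open site.
  N1→W-β 19, N2→W-ε 33, N3→W-ε 37, N4→W-β 17
  shipping cost 106, fixed 13 → total 119.
Compare {W-β, W-γ, W-ε}: shipping cost 104 + fixed 18 = 122.
Compare {W-α, W-β, W-ε}: shipping cost 104 + fixed 22 = 126.
Compare {W-β, W-δ, W-ε}: shipping cost 106 + fixed 20 = 126.
All other subsets cost ≥ 122. Minimum total cost: 119.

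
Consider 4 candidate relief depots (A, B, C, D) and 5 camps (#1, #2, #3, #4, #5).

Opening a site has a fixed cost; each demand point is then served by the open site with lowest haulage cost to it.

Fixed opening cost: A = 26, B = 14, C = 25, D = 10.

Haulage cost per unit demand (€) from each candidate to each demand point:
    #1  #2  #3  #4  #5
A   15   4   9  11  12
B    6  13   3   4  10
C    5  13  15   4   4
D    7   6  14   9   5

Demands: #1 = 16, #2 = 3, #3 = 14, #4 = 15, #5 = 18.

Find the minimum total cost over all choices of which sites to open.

Open {B, C, D}: assign each demand point to its cheapest open site.
  #1→C 16×5=80, #2→D 3×6=18, #3→B 14×3=42, #4→B 15×4=60, #5→C 18×4=72
  haulage cost 272, fixed 49 → total 321.
Compare {B, D}: haulage cost 306 + fixed 24 = 330.
Compare {A, B, C}: haulage cost 266 + fixed 65 = 331.
Compare {B, C}: haulage cost 293 + fixed 39 = 332.
All other subsets cost ≥ 330. Minimum total cost: 321.

321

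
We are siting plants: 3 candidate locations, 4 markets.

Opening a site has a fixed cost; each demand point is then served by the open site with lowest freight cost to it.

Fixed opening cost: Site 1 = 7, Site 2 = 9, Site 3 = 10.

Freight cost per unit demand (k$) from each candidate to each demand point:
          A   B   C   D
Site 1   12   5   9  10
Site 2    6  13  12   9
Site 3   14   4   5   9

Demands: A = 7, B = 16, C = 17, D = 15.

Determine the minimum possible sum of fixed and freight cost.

345

Open {Site 2, Site 3}: assign each demand point to its cheapest open site.
  A→Site 2 7×6=42, B→Site 3 16×4=64, C→Site 3 17×5=85, D→Site 2 15×9=135
  freight cost 326, fixed 19 → total 345.
Compare {Site 1, Site 2, Site 3}: freight cost 326 + fixed 26 = 352.
Compare {Site 1, Site 3}: freight cost 368 + fixed 17 = 385.
Compare {Site 3}: freight cost 382 + fixed 10 = 392.
All other subsets cost ≥ 352. Minimum total cost: 345.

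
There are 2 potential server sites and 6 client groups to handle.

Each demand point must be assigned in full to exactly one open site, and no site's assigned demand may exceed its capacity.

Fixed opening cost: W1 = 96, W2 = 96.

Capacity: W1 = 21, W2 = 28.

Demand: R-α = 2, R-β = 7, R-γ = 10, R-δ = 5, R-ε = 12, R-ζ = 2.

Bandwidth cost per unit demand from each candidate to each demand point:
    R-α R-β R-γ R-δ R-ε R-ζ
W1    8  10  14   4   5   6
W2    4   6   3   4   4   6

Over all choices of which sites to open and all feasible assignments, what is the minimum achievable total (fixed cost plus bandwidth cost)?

Open {W1, W2}; cheapest assignment that respects the capacities:
  W1 (cap 21, load 19): R-δ, R-ε, R-ζ — cost 5×4 + 12×5 + 2×6 = 92
  W2 (cap 28, load 19): R-α, R-β, R-γ — cost 2×4 + 7×6 + 10×3 = 80
  Shipping 172, fixed 192 → total 364.
  Any other capacity-feasible assignment to {W1, W2} ships for at least 172.
Total demand is 38 and no other set of sites has combined capacity ≥ 38, so {W1, W2} is the only feasible choice of open sites. Minimum: 364.

364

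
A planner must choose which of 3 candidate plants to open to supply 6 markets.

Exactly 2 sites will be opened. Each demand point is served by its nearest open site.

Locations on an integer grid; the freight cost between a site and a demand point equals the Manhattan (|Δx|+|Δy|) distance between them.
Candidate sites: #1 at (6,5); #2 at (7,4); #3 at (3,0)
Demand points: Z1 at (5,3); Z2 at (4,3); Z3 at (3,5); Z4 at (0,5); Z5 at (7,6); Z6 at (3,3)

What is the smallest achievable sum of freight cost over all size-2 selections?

21

Open {#1, #3}.
  Z1→#1 3, Z2→#1 4, Z3→#1 3, Z4→#1 6, Z5→#1 2, Z6→#3 3  ⇒ total 21.
Compare {#1, #2}: total 23.
Compare {#2, #3}: total 25.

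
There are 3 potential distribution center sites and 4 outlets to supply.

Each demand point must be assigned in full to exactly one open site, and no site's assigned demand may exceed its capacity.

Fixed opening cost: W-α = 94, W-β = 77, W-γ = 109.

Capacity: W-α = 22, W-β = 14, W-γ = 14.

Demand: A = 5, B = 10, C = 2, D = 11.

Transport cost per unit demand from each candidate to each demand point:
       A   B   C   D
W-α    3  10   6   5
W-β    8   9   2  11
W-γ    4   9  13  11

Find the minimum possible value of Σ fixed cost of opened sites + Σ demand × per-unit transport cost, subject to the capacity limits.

335

Open {W-α, W-β}; cheapest assignment that respects the capacities:
  W-α (cap 22, load 16): A, D — cost 5×3 + 11×5 = 70
  W-β (cap 14, load 12): B, C — cost 10×9 + 2×2 = 94
  Shipping 164, fixed 171 → total 335.
  Any other capacity-feasible assignment to {W-α, W-β} ships for at least 164.
Compare {W-α, W-γ}: its best feasible assignment gives total 375.
Compare {W-α, W-β, W-γ}: its best feasible assignment gives total 444.
Every other set of open sites that can feasibly serve all demand totals ≥ 375 even under its best assignment. Minimum: 335.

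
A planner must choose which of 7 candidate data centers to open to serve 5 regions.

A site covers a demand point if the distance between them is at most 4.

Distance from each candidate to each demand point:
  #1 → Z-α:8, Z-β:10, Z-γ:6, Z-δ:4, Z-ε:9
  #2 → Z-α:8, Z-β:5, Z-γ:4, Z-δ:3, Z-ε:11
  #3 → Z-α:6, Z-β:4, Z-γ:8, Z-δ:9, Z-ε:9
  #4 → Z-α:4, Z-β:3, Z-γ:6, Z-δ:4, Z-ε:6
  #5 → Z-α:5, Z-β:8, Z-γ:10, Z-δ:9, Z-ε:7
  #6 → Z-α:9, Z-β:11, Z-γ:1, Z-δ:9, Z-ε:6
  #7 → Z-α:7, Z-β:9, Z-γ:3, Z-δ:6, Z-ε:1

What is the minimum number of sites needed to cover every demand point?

Coverage sets (demand points within 4 of each site):
  #1: {Z-δ}
  #2: {Z-γ, Z-δ}
  #3: {Z-β}
  #4: {Z-α, Z-β, Z-δ}
  #5: {}
  #6: {Z-γ}
  #7: {Z-γ, Z-ε}
No single site covers all 5 demand points.
But {#4, #7} covers everything, so the minimum is 2.

2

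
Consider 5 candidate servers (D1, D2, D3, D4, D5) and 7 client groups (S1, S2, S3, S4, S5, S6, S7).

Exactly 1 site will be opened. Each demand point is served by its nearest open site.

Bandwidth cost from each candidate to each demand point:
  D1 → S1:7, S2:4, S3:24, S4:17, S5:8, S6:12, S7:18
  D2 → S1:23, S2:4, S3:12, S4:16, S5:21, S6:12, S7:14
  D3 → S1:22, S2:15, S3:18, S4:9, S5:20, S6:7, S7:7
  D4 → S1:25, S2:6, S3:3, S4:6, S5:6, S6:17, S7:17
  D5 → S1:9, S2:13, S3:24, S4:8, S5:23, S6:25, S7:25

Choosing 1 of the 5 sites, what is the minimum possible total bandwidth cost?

Open {D4}.
  S1→D4 25, S2→D4 6, S3→D4 3, S4→D4 6, S5→D4 6, S6→D4 17, S7→D4 17  ⇒ total 80.
Compare {D1}: total 90.
Compare {D3}: total 98.
No size-1 selection does better; minimum is 80.

80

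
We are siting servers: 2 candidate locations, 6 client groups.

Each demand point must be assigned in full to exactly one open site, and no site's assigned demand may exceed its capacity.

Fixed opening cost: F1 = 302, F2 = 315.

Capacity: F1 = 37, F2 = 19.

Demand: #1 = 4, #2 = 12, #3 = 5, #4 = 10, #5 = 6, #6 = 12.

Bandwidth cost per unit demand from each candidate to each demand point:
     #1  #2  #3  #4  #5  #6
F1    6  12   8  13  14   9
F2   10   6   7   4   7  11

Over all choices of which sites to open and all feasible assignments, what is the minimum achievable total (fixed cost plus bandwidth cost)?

Open {F1, F2}; cheapest assignment that respects the capacities:
  F1 (cap 37, load 33): #1, #2, #3, #6 — cost 4×6 + 12×12 + 5×8 + 12×9 = 316
  F2 (cap 19, load 16): #4, #5 — cost 10×4 + 6×7 = 82
  Shipping 398, fixed 617 → total 1015.
  Any other capacity-feasible assignment to {F1, F2} ships for at least 398.
Total demand is 49 and no other set of sites has combined capacity ≥ 49, so {F1, F2} is the only feasible choice of open sites. Minimum: 1015.

1015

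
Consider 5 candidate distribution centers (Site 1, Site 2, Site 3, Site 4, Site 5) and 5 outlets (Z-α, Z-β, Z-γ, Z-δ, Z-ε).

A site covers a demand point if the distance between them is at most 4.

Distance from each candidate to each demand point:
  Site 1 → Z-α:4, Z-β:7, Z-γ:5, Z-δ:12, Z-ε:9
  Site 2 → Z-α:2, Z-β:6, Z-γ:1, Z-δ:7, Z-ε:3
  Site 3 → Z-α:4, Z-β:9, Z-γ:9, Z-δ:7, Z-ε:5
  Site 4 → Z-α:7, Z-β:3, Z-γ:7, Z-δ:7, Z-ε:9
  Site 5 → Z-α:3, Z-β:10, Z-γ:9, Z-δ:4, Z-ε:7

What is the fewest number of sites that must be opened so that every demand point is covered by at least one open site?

Coverage sets (demand points within 4 of each site):
  Site 1: {Z-α}
  Site 2: {Z-α, Z-γ, Z-ε}
  Site 3: {Z-α}
  Site 4: {Z-β}
  Site 5: {Z-α, Z-δ}
No 2 sites suffice: every size-2 union leaves at least one demand point uncovered.
But {Site 2, Site 4, Site 5} covers everything, so the minimum is 3.

3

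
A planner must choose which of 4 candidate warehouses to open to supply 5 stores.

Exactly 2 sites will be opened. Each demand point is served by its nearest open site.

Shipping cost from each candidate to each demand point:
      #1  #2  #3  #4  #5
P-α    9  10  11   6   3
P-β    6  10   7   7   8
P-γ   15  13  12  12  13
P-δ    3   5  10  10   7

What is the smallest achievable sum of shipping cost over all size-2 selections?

Open {P-α, P-δ}.
  #1→P-δ 3, #2→P-δ 5, #3→P-δ 10, #4→P-α 6, #5→P-α 3  ⇒ total 27.
Compare {P-β, P-δ}: total 29.
Compare {P-α, P-β}: total 32.
No size-2 selection does better; minimum is 27.

27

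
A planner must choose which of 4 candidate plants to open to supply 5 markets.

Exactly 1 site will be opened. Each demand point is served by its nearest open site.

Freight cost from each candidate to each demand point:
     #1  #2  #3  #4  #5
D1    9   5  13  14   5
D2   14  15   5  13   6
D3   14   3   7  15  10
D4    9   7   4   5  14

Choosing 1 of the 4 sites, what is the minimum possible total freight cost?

39

Open {D4}.
  #1→D4 9, #2→D4 7, #3→D4 4, #4→D4 5, #5→D4 14  ⇒ total 39.
Compare {D1}: total 46.
Compare {D3}: total 49.
No size-1 selection does better; minimum is 39.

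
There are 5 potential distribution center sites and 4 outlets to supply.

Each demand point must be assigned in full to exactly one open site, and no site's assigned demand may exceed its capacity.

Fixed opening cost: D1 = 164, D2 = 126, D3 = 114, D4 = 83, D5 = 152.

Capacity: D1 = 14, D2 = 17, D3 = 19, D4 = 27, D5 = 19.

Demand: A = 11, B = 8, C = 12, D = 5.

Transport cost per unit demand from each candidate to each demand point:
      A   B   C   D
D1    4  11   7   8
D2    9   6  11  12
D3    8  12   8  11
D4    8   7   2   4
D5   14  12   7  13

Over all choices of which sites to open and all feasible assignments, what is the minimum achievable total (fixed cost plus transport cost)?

385

Open {D3, D4}; cheapest assignment that respects the capacities:
  D3 (cap 19, load 11): A — cost 11×8 = 88
  D4 (cap 27, load 25): B, C, D — cost 8×7 + 12×2 + 5×4 = 100
  Shipping 188, fixed 197 → total 385.
  Any other capacity-feasible assignment to {D3, D4} ships for at least 188.
Compare {D1, D4}: its best feasible assignment gives total 391.
Compare {D2, D4}: its best feasible assignment gives total 408.
Every other set of open sites that can feasibly serve all demand totals ≥ 391 even under its best assignment. Minimum: 385.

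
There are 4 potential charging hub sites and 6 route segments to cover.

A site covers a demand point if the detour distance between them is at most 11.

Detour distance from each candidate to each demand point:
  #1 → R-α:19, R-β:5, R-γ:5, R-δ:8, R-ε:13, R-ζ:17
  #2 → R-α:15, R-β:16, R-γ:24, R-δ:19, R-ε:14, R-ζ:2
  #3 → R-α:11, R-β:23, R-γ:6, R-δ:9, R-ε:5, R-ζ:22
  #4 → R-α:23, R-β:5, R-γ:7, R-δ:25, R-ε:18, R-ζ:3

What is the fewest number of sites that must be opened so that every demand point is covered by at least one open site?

2

Coverage sets (demand points within 11 of each site):
  #1: {R-β, R-γ, R-δ}
  #2: {R-ζ}
  #3: {R-α, R-γ, R-δ, R-ε}
  #4: {R-β, R-γ, R-ζ}
No single site covers all 6 demand points.
But {#3, #4} covers everything, so the minimum is 2.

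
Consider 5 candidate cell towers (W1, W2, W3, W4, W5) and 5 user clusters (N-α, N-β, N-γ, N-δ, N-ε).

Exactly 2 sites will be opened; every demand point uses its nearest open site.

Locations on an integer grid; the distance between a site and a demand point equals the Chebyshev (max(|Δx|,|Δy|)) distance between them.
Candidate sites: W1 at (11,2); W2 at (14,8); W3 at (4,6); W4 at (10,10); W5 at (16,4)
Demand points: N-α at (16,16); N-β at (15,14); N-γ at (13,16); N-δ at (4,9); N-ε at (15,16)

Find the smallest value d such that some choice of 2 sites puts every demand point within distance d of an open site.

Open {W1, W4}.
  Farthest demand point is N-α at distance 6 (to W4); all others are ≤ 6.
With {W2, W4} the worst case is 6.
With {W3, W4} the worst case is 6.
No size-2 selection achieves below 6.

6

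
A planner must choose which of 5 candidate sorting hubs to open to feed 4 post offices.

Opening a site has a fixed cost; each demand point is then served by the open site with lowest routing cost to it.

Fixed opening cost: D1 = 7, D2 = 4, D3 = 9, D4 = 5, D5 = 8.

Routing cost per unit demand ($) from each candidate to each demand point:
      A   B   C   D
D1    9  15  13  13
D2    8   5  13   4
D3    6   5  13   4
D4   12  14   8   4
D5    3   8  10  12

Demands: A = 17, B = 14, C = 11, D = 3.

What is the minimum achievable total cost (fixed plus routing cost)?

Open {D2, D4, D5}: assign each demand point to its cheapest open site.
  A→D5 17×3=51, B→D2 14×5=70, C→D4 11×8=88, D→D2 3×4=12
  routing cost 221, fixed 17 → total 238.
Compare {D3, D4, D5}: routing cost 221 + fixed 22 = 243.
Compare {D1, D2, D4, D5}: routing cost 221 + fixed 24 = 245.
Compare {D2, D3, D4, D5}: routing cost 221 + fixed 26 = 247.
All other subsets cost ≥ 243. Minimum total cost: 238.

238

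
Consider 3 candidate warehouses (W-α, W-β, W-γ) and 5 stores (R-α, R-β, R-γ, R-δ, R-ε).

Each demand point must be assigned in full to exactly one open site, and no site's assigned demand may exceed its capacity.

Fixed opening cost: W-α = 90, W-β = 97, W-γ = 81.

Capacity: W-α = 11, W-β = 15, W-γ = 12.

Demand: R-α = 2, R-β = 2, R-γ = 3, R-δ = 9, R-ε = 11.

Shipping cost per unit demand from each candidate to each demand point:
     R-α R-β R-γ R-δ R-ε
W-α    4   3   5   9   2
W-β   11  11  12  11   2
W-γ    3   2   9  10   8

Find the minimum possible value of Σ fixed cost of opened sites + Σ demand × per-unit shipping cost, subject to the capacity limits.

Open {W-β, W-γ}; cheapest assignment that respects the capacities:
  W-β (cap 15, load 15): R-α, R-β, R-ε — cost 2×11 + 2×11 + 11×2 = 66
  W-γ (cap 12, load 12): R-γ, R-δ — cost 3×9 + 9×10 = 117
  Shipping 183, fixed 178 → total 361.
  Any other capacity-feasible assignment to {W-β, W-γ} ships for at least 183.
Compare {W-α, W-β, W-γ}: its best feasible assignment gives total 407.
Every other set of open sites that can feasibly serve all demand totals ≥ 407 even under its best assignment. Minimum: 361.

361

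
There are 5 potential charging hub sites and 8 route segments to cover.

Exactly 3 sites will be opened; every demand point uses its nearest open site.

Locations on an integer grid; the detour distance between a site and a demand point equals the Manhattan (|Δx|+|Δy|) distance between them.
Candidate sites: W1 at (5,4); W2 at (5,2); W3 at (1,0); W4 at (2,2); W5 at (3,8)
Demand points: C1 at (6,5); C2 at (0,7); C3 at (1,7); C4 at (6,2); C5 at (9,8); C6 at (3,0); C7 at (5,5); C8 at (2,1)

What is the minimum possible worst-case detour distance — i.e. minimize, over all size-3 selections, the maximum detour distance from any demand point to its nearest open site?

6

Open {W1, W2, W5}.
  Farthest demand point is C5 at detour distance 6 (to W5); all others are ≤ 6.
With {W1, W3, W5} the worst case is 6.
With {W1, W4, W5} the worst case is 6.
No size-3 selection achieves below 6.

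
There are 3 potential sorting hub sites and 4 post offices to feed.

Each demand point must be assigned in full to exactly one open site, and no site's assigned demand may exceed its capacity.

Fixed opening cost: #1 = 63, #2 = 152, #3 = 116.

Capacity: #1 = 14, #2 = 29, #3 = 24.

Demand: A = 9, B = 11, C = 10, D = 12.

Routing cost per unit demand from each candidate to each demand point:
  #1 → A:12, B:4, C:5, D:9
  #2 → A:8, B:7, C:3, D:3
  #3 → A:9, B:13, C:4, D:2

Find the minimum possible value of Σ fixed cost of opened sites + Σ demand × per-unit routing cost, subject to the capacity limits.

Open {#2, #3}; cheapest assignment that respects the capacities:
  #2 (cap 29, load 21): B, C — cost 11×7 + 10×3 = 107
  #3 (cap 24, load 21): A, D — cost 9×9 + 12×2 = 105
  Shipping 212, fixed 268 → total 480.
  Any other capacity-feasible assignment to {#2, #3} ships for at least 212.
Compare {#1, #2, #3}: its best feasible assignment gives total 501.
Every other set of open sites that can feasibly serve all demand totals ≥ 501 even under its best assignment. Minimum: 480.

480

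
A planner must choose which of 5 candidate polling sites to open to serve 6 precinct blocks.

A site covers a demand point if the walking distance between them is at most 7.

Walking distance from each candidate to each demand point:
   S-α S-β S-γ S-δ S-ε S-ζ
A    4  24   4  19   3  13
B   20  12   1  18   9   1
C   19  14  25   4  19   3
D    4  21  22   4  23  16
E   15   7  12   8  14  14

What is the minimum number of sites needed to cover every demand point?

3

Coverage sets (demand points within 7 of each site):
  A: {S-α, S-γ, S-ε}
  B: {S-γ, S-ζ}
  C: {S-δ, S-ζ}
  D: {S-α, S-δ}
  E: {S-β}
No 2 sites suffice: every size-2 union leaves at least one demand point uncovered.
But {A, C, E} covers everything, so the minimum is 3.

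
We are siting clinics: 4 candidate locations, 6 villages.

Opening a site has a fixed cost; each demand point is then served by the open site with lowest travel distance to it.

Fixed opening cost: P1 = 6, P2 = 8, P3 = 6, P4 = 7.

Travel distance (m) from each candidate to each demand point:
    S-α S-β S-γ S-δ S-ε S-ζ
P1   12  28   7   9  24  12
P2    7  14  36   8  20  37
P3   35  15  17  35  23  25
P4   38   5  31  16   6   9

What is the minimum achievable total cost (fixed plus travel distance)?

61

Open {P1, P4}: assign each demand point to its cheapest open site.
  S-α→P1 12, S-β→P4 5, S-γ→P1 7, S-δ→P1 9, S-ε→P4 6, S-ζ→P4 9
  travel distance 48, fixed 13 → total 61.
Compare {P1, P2, P4}: travel distance 42 + fixed 21 = 63.
Compare {P1, P3, P4}: travel distance 48 + fixed 19 = 67.
Compare {P1, P2, P3, P4}: travel distance 42 + fixed 27 = 69.
All other subsets cost ≥ 63. Minimum total cost: 61.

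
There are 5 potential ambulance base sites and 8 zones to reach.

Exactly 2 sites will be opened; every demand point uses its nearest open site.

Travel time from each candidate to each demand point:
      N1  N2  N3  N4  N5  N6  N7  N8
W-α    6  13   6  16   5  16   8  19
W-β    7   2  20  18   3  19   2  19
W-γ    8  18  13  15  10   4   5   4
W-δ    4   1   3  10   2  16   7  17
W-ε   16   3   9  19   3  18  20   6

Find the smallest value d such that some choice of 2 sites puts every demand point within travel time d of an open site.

Open {W-γ, W-δ}.
  Farthest demand point is N4 at travel time 10 (to W-δ); all others are ≤ 10.
With {W-α, W-γ} the worst case is 15.
With {W-β, W-γ} the worst case is 15.
No size-2 selection achieves below 10.

10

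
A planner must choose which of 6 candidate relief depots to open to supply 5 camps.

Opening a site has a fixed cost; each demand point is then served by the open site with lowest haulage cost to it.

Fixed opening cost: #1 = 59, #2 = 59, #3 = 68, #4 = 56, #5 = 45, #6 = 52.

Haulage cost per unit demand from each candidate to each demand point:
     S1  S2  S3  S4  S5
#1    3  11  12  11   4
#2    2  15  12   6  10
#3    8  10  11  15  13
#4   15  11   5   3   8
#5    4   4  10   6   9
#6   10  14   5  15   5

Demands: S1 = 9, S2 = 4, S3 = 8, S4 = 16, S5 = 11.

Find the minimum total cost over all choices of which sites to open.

318

Open {#1, #4}: assign each demand point to its cheapest open site.
  S1→#1 9×3=27, S2→#1 4×11=44, S3→#4 8×5=40, S4→#4 16×3=48, S5→#1 11×4=44
  haulage cost 203, fixed 115 → total 318.
Compare {#4, #5}: haulage cost 228 + fixed 101 = 329.
Compare {#1, #4, #5}: haulage cost 175 + fixed 160 = 335.
Compare {#5, #6}: haulage cost 243 + fixed 97 = 340.
All other subsets cost ≥ 329. Minimum total cost: 318.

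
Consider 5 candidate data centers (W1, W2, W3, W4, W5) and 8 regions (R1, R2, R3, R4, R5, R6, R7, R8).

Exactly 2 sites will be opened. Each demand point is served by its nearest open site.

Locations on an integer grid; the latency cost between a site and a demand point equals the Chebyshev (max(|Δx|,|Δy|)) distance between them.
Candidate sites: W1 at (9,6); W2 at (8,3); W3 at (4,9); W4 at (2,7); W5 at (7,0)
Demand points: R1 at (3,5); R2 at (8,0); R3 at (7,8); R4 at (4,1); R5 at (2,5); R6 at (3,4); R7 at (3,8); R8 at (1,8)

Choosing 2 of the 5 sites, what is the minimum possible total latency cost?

Open {W4, W5}.
  R1→W4 2, R2→W5 1, R3→W4 5, R4→W5 3, R5→W4 2, R6→W4 3, R7→W4 1, R8→W4 1  ⇒ total 18.
Compare {W2, W4}: total 21.
Compare {W1, W4}: total 22.
No size-2 selection does better; minimum is 18.

18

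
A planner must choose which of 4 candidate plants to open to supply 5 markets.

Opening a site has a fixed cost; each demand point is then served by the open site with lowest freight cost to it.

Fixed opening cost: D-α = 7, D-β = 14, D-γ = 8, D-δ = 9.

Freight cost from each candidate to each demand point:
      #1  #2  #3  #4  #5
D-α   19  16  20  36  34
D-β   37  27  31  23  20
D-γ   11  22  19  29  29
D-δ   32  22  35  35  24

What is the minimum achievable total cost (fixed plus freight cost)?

117

Open {D-β, D-γ}: assign each demand point to its cheapest open site.
  #1→D-γ 11, #2→D-γ 22, #3→D-γ 19, #4→D-β 23, #5→D-β 20
  freight cost 95, fixed 22 → total 117.
Compare {D-γ}: freight cost 110 + fixed 8 = 118.
Compare {D-α, D-β, D-γ}: freight cost 89 + fixed 29 = 118.
Compare {D-α, D-β}: freight cost 98 + fixed 21 = 119.
All other subsets cost ≥ 118. Minimum total cost: 117.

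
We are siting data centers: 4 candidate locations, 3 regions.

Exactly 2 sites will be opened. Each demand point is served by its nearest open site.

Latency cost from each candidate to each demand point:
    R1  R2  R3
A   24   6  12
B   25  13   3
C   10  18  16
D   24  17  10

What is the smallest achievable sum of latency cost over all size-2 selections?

26

Open {B, C}.
  R1→C 10, R2→B 13, R3→B 3  ⇒ total 26.
Compare {A, C}: total 28.
Compare {A, B}: total 33.
No size-2 selection does better; minimum is 26.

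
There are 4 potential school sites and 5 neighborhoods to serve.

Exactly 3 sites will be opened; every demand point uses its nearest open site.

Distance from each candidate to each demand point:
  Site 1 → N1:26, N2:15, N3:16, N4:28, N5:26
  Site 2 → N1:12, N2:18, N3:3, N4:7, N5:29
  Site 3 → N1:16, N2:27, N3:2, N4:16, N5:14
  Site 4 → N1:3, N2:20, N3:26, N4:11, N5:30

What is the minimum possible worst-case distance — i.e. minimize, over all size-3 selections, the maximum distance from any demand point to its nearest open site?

15

Open {Site 1, Site 2, Site 3}.
  Farthest demand point is N2 at distance 15 (to Site 1); all others are ≤ 15.
With {Site 1, Site 3, Site 4} the worst case is 15.
With {Site 2, Site 3, Site 4} the worst case is 18.
No size-3 selection achieves below 15.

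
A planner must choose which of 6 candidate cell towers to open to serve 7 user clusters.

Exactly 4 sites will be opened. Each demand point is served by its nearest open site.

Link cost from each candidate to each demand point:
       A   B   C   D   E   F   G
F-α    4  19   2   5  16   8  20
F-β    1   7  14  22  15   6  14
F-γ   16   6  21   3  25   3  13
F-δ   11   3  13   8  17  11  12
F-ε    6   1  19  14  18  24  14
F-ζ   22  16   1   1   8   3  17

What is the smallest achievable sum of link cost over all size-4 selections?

Open {F-β, F-δ, F-ε, F-ζ}.
  A→F-β 1, B→F-ε 1, C→F-ζ 1, D→F-ζ 1, E→F-ζ 8, F→F-ζ 3, G→F-δ 12  ⇒ total 27.
Compare {F-β, F-γ, F-ε, F-ζ}: total 28.
Compare {F-α, F-β, F-δ, F-ζ}: total 29.
No size-4 selection does better; minimum is 27.

27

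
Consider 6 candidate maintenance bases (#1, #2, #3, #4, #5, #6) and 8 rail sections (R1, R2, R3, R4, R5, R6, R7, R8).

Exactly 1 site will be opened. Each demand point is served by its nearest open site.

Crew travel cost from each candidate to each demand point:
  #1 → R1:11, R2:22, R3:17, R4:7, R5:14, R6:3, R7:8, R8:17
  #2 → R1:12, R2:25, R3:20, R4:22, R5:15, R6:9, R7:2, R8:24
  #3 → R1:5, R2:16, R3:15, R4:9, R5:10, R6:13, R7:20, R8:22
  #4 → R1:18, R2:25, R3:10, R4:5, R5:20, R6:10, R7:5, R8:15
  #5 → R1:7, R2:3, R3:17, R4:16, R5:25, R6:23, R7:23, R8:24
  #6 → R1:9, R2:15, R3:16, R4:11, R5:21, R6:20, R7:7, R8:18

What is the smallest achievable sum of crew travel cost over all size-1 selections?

99

Open {#1}.
  R1→#1 11, R2→#1 22, R3→#1 17, R4→#1 7, R5→#1 14, R6→#1 3, R7→#1 8, R8→#1 17  ⇒ total 99.
Compare {#4}: total 108.
Compare {#3}: total 110.
No size-1 selection does better; minimum is 99.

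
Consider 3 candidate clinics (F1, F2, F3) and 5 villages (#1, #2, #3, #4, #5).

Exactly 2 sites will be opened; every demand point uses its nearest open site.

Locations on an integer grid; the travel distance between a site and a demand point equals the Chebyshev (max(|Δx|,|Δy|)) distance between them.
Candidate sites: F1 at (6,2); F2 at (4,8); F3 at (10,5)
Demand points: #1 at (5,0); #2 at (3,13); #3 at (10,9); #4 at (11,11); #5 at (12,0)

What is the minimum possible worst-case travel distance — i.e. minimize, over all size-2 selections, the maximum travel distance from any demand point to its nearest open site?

6

Open {F2, F3}.
  Farthest demand point is #4 at travel distance 6 (to F3); all others are ≤ 6.
With {F1, F2} the worst case is 7.
With {F1, F3} the worst case is 8.
No size-2 selection achieves below 6.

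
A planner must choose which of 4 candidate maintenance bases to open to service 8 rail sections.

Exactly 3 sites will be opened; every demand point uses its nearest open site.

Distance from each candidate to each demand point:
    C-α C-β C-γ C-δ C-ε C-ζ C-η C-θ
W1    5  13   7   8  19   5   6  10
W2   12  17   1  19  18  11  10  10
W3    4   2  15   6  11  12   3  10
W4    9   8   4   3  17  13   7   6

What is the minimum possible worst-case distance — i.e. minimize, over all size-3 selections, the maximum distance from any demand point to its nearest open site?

11

Open {W1, W2, W3}.
  Farthest demand point is C-ε at distance 11 (to W3); all others are ≤ 11.
With {W1, W3, W4} the worst case is 11.
With {W2, W3, W4} the worst case is 11.
No size-3 selection achieves below 11.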